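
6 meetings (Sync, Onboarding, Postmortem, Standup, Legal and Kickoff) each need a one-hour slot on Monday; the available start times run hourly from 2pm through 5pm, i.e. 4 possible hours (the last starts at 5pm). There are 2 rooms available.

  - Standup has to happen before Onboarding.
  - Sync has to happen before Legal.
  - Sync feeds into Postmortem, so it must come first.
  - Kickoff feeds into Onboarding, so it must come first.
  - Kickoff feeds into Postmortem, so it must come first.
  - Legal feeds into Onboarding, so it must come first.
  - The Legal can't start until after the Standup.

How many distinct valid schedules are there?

Splitting on Sync: it can be 2pm (14), 3pm (8). Listing each branch's schedules as (Onboarding, Postmortem, Standup, Legal, Kickoff):
Sync=2pm: (4pm,4pm,2pm,3pm,3pm) (4pm,5pm,2pm,3pm,3pm) (5pm,3pm,3pm,4pm,2pm) (5pm,4pm,2pm,3pm,3pm) (5pm,4pm,2pm,4pm,3pm) (5pm,4pm,3pm,4pm,2pm) (5pm,4pm,3pm,4pm,3pm) (5pm,5pm,2pm,3pm,3pm) (5pm,5pm,2pm,3pm,4pm) (5pm,5pm,2pm,4pm,3pm) (5pm,5pm,2pm,4pm,4pm) (5pm,5pm,3pm,4pm,2pm) (5pm,5pm,3pm,4pm,3pm) (5pm,5pm,3pm,4pm,4pm) — 14.
Sync=3pm: (5pm,4pm,2pm,4pm,2pm) (5pm,4pm,2pm,4pm,3pm) (5pm,4pm,3pm,4pm,2pm) (5pm,5pm,2pm,4pm,2pm) (5pm,5pm,2pm,4pm,3pm) (5pm,5pm,2pm,4pm,4pm) (5pm,5pm,3pm,4pm,2pm) (5pm,5pm,3pm,4pm,4pm) — 8.
Summing: 14 + 8 = 22.

22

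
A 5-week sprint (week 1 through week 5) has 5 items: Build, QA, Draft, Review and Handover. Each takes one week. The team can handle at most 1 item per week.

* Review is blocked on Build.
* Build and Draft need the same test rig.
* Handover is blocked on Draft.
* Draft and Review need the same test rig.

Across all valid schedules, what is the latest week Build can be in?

week 4

Downstream work caps Build at week 4.
Build at week 4 is achievable: Handover -> week 2, Build -> week 4, Review -> week 5, QA -> week 3, Draft -> week 1.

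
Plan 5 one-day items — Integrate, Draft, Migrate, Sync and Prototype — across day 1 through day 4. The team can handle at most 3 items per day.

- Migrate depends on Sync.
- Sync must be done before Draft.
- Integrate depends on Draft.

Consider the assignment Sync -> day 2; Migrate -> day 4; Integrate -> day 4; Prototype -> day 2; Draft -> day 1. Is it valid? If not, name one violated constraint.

No. Sync must be done before Draft is not satisfied.

The team can handle at most 3 items per day — holds.
Integrate depends on Draft — holds.
Sync must be done before Draft — violated.
Migrate depends on Sync — holds.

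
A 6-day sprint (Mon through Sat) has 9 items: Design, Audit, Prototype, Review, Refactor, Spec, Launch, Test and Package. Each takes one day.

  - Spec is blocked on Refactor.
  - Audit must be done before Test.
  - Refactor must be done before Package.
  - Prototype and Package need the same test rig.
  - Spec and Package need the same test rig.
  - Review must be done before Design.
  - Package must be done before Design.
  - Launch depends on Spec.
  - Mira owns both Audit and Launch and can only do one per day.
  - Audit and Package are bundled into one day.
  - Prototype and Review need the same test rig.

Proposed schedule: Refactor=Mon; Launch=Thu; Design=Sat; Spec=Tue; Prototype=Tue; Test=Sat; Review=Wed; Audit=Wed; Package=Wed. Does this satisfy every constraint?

Yes, all constraints hold

Spec and Package need the same test rig — holds.
Mira owns both Audit and Launch and can only do one per day — holds.
Prototype and Review need the same test rig — holds.
Spec is blocked on Refactor — holds.
Audit and Package are bundled into one day — holds.
Audit must be done before Test — holds.
Package must be done before Design — holds.
Launch depends on Spec — holds.
Refactor must be done before Package — holds.
Prototype and Package need the same test rig — holds.
Review must be done before Design — holds.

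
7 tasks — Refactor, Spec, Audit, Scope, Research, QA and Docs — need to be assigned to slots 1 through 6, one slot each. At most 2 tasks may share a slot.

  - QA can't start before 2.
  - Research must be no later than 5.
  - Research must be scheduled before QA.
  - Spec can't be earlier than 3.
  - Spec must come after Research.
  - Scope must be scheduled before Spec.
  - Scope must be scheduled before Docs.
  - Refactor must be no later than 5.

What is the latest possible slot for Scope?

5

Downstream work caps Scope at 5.
Scope at 5 is achievable: Scope -> 5, QA -> 2, Spec -> 6, Research -> 1, Docs -> 6, Refactor -> 1, Audit -> 2.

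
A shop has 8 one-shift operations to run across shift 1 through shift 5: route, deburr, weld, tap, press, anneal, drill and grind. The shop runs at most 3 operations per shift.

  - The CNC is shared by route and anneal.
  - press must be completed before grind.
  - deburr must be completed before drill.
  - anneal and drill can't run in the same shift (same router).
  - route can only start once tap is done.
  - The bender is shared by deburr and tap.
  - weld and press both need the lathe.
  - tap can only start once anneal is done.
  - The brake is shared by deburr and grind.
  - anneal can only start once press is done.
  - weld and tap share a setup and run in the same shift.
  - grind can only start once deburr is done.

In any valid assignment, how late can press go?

shift 2

Downstream work caps press at shift 2.
press at shift 2 is achievable: anneal=shift 3, route=shift 5, drill=shift 2, press=shift 2, weld=shift 4, grind=shift 3, tap=shift 4, deburr=shift 1.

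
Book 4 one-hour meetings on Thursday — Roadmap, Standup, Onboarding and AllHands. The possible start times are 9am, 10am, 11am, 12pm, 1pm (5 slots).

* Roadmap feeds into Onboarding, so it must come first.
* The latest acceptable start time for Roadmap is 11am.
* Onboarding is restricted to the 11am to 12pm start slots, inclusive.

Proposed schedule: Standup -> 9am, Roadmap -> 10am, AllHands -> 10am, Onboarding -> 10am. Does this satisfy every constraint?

Onboarding is restricted to the 11am to 12pm start slots, inclusive — violated.
Roadmap feeds into Onboarding, so it must come first — violated.
The latest acceptable start time for Roadmap is 11am — holds.

Invalid. Onboarding is restricted to the 11am to 12pm start slots, inclusive.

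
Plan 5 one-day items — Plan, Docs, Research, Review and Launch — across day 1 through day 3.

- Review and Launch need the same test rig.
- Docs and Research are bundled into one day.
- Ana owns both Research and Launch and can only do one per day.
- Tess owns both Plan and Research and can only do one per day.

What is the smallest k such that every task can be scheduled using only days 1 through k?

2

Could 1 day be enough, i.e. nothing placed later than day 1? No: Launch can't share with Review (day 1) → nothing is left.
So 1 day is not enough.
2 works (last occupied day: day 2): for example Docs -> day 2, Plan -> day 1, Review -> day 2, Launch -> day 1, Research -> day 2.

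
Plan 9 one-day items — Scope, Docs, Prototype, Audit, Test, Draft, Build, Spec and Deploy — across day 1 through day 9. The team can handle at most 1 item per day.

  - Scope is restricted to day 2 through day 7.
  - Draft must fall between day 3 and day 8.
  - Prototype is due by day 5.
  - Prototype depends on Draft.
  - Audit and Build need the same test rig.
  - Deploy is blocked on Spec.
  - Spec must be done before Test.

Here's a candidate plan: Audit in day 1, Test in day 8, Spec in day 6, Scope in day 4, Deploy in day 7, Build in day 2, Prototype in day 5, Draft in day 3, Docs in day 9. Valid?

Valid

Prototype is due by day 5 — holds.
The team can handle at most 1 item per day — holds.
Scope is restricted to day 2 through day 7 — holds.
Draft must fall between day 3 and day 8 — holds.
Spec must be done before Test — holds.
Audit and Build need the same test rig — holds.
Deploy is blocked on Spec — holds.
Prototype depends on Draft — holds.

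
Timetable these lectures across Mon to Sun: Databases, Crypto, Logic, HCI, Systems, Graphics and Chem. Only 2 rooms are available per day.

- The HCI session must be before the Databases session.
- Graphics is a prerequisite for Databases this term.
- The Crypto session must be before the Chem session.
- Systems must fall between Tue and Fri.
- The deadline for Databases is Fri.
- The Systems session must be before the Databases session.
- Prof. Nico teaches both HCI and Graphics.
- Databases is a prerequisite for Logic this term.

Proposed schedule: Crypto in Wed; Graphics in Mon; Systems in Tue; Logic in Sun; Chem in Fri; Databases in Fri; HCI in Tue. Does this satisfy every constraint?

Databases is a prerequisite for Logic this term — holds.
Prof. Nico teaches both HCI and Graphics — holds.
The HCI session must be before the Databases session — holds.
Systems must fall between Tue and Fri — holds.
The deadline for Databases is Fri — holds.
Graphics is a prerequisite for Databases this term — holds.
The Systems session must be before the Databases session — holds.
The Crypto session must be before the Chem session — holds.
Only 2 rooms are available per day — holds.

Valid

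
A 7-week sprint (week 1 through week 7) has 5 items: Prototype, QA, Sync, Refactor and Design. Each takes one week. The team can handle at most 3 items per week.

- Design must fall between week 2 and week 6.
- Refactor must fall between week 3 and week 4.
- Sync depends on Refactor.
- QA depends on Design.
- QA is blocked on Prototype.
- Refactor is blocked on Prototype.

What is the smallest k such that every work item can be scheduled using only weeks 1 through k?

4

The precedence chain requires at least 3 distinct weeks.
With at most 3 per week and 5 work items, at least 2 weeks are needed.
Propagating the time windows through the other constraints, Sync can't land before week 4, so the schedule must run through at least week 4.
4 works (last occupied week: week 4): for example Sync -> week 4, QA -> week 3, Refactor -> week 3, Design -> week 2, Prototype -> week 1.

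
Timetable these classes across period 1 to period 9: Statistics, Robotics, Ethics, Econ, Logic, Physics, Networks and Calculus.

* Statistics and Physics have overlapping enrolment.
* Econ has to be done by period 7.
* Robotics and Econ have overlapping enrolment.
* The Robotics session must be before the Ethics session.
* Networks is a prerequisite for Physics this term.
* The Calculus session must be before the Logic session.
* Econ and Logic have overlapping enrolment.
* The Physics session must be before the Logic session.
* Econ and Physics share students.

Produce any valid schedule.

Ethics=period 3, Robotics=period 2, Physics=period 2, Networks=period 1, Calculus=period 1, Econ=period 1, Logic=period 3, Statistics=period 1

Checking: Robotics(period 2) before Ethics(period 3); Physics(period 2) before Logic(period 3); Networks(period 1) before Physics(period 2); Calculus(period 1) before Logic(period 3); Econ(period 1) != Logic(period 3); Econ(period 1) != Physics(period 2); Statistics(period 1) != Physics(period 2); Robotics(period 2) != Econ(period 1); Econ=period 1 in [period 1,period 7].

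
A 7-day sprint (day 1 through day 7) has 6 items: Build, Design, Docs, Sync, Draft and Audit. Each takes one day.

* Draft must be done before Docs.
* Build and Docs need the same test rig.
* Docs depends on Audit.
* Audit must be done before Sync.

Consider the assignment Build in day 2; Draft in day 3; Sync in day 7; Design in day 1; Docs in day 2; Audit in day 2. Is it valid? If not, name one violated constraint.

Draft must be done before Docs — violated.
Build and Docs need the same test rig — violated.
Audit must be done before Sync — holds.
Docs depends on Audit — violated.

No. Draft must be done before Docs is not satisfied.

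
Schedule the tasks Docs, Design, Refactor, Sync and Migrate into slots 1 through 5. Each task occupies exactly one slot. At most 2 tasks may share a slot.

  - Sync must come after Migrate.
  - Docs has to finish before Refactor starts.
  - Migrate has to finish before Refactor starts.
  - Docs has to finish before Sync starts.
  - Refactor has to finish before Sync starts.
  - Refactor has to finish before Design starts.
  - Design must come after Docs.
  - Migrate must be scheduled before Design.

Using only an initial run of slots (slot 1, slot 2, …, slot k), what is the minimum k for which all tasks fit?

The precedence chain requires at least 3 distinct slots.
With at most 2 per slot and 5 tasks, at least 3 slots are needed.
3 works (last occupied slot: 3): for example Design in 3; Docs in 1; Migrate in 1; Refactor in 2; Sync in 3.

3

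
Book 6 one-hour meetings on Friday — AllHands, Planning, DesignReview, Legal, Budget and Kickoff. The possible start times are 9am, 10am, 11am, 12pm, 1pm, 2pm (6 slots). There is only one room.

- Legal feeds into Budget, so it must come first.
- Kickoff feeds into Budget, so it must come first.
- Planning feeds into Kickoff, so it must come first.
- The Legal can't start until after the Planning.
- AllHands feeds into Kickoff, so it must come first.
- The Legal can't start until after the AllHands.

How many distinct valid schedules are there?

Splitting on AllHands: it can be 9am (10), 10am (10), 11am (4). Listing each branch's schedules as (Planning, DesignReview, Legal, Budget, Kickoff):
AllHands=9am: (10am,11am,12pm,2pm,1pm) (10am,11am,1pm,2pm,12pm) (10am,12pm,11am,2pm,1pm) (10am,12pm,1pm,2pm,11am) (10am,1pm,11am,2pm,12pm) (10am,1pm,12pm,2pm,11am) (10am,2pm,11am,1pm,12pm) (10am,2pm,12pm,1pm,11am) (11am,10am,12pm,2pm,1pm) (11am,10am,1pm,2pm,12pm) — 10.
AllHands=10am: (9am,11am,12pm,2pm,1pm) (9am,11am,1pm,2pm,12pm) (9am,12pm,11am,2pm,1pm) (9am,12pm,1pm,2pm,11am) (9am,1pm,11am,2pm,12pm) (9am,1pm,12pm,2pm,11am) (9am,2pm,11am,1pm,12pm) (9am,2pm,12pm,1pm,11am) (11am,9am,12pm,2pm,1pm) (11am,9am,1pm,2pm,12pm) — 10.
AllHands=11am: (9am,10am,12pm,2pm,1pm) (9am,10am,1pm,2pm,12pm) (10am,9am,12pm,2pm,1pm) (10am,9am,1pm,2pm,12pm) — 4.
Summing: 10 + 10 + 4 = 24.

24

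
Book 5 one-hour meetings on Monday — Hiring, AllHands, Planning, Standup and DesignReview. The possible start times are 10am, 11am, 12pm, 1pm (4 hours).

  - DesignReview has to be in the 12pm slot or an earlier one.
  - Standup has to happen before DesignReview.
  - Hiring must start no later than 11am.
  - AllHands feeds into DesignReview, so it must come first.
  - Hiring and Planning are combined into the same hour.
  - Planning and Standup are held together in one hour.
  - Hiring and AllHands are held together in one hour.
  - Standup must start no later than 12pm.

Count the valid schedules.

3

Enumerating: DesignReview=11am; Standup=10am; AllHands=10am; Planning=10am; Hiring=10am | AllHands in 10am; Planning in 10am; DesignReview in 12pm; Hiring in 10am; Standup in 10am | AllHands -> 11am, Planning -> 11am, Hiring -> 11am, Standup -> 11am, DesignReview -> 12pm.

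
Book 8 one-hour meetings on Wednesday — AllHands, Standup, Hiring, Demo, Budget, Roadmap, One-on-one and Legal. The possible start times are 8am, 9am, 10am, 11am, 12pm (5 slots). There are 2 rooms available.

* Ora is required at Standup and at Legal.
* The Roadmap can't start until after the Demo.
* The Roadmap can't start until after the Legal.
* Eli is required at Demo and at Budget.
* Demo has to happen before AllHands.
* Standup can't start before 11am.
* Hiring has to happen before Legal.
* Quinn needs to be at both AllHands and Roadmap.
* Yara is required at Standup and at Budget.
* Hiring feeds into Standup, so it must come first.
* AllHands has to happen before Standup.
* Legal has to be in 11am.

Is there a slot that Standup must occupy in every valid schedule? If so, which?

Standup's window is 11am–12pm.
Legal is fixed at 11am, and Standup can't share a slot with Legal.
So Standup must be 12pm.

12pm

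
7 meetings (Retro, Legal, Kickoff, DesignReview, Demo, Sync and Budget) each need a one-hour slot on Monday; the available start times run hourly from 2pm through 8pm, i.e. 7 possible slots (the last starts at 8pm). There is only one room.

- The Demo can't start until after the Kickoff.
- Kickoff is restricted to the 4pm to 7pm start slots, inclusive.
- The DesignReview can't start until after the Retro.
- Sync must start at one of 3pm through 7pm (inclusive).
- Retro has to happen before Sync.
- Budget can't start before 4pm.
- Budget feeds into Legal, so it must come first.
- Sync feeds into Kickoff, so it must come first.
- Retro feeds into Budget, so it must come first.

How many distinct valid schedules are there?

Splitting on Legal: it can be 5pm (4), 6pm (8), 7pm (12), 8pm (16). Listing each branch's schedules as (Retro, Kickoff, DesignReview, Demo, Sync, Budget):
Legal=5pm: (2pm,6pm,7pm,8pm,3pm,4pm) (2pm,6pm,8pm,7pm,3pm,4pm) (2pm,7pm,3pm,8pm,6pm,4pm) (2pm,7pm,6pm,8pm,3pm,4pm) — 4.
Legal=6pm: (2pm,4pm,7pm,8pm,3pm,5pm) (2pm,4pm,8pm,7pm,3pm,5pm) (2pm,5pm,7pm,8pm,3pm,4pm) (2pm,5pm,8pm,7pm,3pm,4pm) (2pm,7pm,3pm,8pm,4pm,5pm) (2pm,7pm,3pm,8pm,5pm,4pm) (2pm,7pm,4pm,8pm,3pm,5pm) (2pm,7pm,5pm,8pm,3pm,4pm) — 8.
Legal=7pm: (2pm,4pm,5pm,8pm,3pm,6pm) (2pm,4pm,6pm,8pm,3pm,5pm) (2pm,4pm,8pm,5pm,3pm,6pm) (2pm,4pm,8pm,6pm,3pm,5pm) (2pm,5pm,3pm,8pm,4pm,6pm) (2pm,5pm,4pm,8pm,3pm,6pm) (2pm,5pm,6pm,8pm,3pm,4pm) (2pm,5pm,8pm,6pm,3pm,4pm) (2pm,6pm,3pm,8pm,4pm,5pm) (2pm,6pm,3pm,8pm,5pm,4pm) (2pm,6pm,4pm,8pm,3pm,5pm) (2pm,6pm,5pm,8pm,3pm,4pm) — 12.
Legal=8pm: (2pm,4pm,5pm,6pm,3pm,7pm) (2pm,4pm,5pm,7pm,3pm,6pm) (2pm,4pm,6pm,5pm,3pm,7pm) (2pm,4pm,6pm,7pm,3pm,5pm) (2pm,4pm,7pm,5pm,3pm,6pm) (2pm,4pm,7pm,6pm,3pm,5pm) (2pm,5pm,3pm,6pm,4pm,7pm) (2pm,5pm,3pm,7pm,4pm,6pm) (2pm,5pm,4pm,6pm,3pm,7pm) (2pm,5pm,4pm,7pm,3pm,6pm) (2pm,5pm,6pm,7pm,3pm,4pm) (2pm,5pm,7pm,6pm,3pm,4pm) (2pm,6pm,3pm,7pm,4pm,5pm) (2pm,6pm,3pm,7pm,5pm,4pm) (2pm,6pm,4pm,7pm,3pm,5pm) (2pm,6pm,5pm,7pm,3pm,4pm) — 16.
Summing: 4 + 8 + 12 + 16 = 40.

40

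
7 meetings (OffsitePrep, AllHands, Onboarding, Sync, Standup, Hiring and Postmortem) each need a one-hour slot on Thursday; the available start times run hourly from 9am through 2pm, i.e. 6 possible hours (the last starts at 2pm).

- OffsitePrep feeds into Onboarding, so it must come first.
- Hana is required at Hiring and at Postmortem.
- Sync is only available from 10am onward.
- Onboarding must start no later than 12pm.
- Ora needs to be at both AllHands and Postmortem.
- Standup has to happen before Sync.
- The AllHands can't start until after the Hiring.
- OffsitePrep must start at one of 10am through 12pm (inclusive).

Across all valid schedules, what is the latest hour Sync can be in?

Sync is available from 10am.
Sync at 2pm is achievable: Postmortem -> 11am, Sync -> 2pm, AllHands -> 10am, OffsitePrep -> 10am, Onboarding -> 11am, Hiring -> 9am, Standup -> 9am.

2pm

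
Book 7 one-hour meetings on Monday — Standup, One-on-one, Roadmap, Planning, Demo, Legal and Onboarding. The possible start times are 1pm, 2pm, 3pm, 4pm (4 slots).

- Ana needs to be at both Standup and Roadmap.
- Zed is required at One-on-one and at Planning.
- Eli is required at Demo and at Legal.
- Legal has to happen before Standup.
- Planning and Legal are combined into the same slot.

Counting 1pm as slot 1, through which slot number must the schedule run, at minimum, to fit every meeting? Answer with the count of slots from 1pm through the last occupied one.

2

The precedence chain requires at least 2 distinct slots.
2 works (last occupied slot: 2pm): for example Planning -> 1pm; Legal -> 1pm; Onboarding -> 1pm; Roadmap -> 1pm; One-on-one -> 2pm; Standup -> 2pm; Demo -> 2pm.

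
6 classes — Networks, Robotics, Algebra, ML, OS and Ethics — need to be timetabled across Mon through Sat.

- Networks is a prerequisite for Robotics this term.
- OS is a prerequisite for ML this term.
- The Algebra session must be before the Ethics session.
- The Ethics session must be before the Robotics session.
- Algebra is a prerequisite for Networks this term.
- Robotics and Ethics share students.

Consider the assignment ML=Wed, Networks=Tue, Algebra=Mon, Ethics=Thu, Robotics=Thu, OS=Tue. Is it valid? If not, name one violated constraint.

No — it violates: Robotics and Ethics share students

The Ethics session must be before the Robotics session — violated.
Networks is a prerequisite for Robotics this term — holds.
Robotics and Ethics share students — violated.
OS is a prerequisite for ML this term — holds.
The Algebra session must be before the Ethics session — holds.
Algebra is a prerequisite for Networks this term — holds.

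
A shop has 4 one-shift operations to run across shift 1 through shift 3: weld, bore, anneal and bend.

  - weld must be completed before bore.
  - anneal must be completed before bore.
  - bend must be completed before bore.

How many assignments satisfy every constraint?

9

Splitting on weld: it can be shift 1 (5), shift 2 (4). Listing each branch's schedules as (bore, anneal, bend) by shift number:
weld=shift 1: (2,1,1) (3,1,1) (3,1,2) (3,2,1) (3,2,2) — 5.
weld=shift 2: (3,1,1) (3,1,2) (3,2,1) (3,2,2) — 4.
Summing: 5 + 4 = 9.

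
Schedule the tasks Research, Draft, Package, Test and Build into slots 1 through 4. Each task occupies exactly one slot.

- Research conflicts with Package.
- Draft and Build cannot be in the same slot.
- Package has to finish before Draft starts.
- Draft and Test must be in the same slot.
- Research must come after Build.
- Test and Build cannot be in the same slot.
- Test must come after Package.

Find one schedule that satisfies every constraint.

Build in 1; Draft in 2; Test in 2; Research in 2; Package in 1

Checking: Package(1) before Draft(2); Package(1) before Test(2); Build(1) before Research(2); Draft(2) != Build(1); Research(2) != Package(1); Test(2) != Build(1); Draft = Test = 2.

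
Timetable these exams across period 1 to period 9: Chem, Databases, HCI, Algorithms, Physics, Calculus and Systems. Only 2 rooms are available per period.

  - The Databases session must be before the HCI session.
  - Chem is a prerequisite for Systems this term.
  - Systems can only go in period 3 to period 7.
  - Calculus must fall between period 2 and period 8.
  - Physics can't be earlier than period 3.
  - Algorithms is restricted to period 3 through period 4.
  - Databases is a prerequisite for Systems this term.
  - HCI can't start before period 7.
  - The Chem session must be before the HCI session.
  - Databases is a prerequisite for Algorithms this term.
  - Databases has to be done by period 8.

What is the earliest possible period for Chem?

Downstream work caps Chem at period 6.
Chem at period 1 is achievable: Calculus=period 2; Physics=period 4; Chem=period 1; Algorithms=period 3; Systems=period 3; Databases=period 1; HCI=period 7.

period 1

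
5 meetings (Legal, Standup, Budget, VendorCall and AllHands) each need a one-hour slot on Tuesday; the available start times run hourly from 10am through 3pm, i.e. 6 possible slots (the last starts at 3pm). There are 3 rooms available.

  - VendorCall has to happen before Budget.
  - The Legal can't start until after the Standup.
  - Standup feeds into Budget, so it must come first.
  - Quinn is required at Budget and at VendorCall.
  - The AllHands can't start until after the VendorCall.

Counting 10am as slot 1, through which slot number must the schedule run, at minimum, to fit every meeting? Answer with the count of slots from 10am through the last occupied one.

The precedence chain requires at least 2 distinct slots.
With at most 3 per slot and 5 meetings, at least 2 slots are needed.
2 works (last occupied slot: 11am): for example Legal -> 11am; Standup -> 10am; AllHands -> 11am; Budget -> 11am; VendorCall -> 10am.

2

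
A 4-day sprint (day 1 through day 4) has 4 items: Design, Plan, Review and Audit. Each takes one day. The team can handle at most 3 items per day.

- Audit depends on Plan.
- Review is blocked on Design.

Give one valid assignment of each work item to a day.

Plan=day 1, Design=day 1, Review=day 2, Audit=day 2

Checking: Plan(day 1) before Audit(day 2); Design(day 1) before Review(day 2); max 2 per day (cap 3).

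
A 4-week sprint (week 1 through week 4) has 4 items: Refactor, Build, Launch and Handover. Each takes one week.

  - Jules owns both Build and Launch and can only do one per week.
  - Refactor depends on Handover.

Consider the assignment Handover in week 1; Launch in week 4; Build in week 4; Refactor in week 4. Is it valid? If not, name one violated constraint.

No. Jules owns both Build and Launch and can only do one per week is not satisfied.

Refactor depends on Handover — holds.
Jules owns both Build and Launch and can only do one per week — violated.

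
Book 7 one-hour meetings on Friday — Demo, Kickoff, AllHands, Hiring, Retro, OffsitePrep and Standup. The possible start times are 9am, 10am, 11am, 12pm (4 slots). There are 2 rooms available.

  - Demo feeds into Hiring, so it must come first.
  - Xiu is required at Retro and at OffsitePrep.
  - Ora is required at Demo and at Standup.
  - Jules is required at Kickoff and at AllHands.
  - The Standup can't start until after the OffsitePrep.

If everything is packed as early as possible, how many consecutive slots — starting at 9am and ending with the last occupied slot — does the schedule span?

The precedence chain requires at least 2 distinct slots.
With at most 2 per slot and 7 meetings, at least 4 slots are needed.
4 works (last occupied slot: 12pm): for example AllHands=12pm; Retro=11am; Standup=10am; Kickoff=11am; Demo=9am; OffsitePrep=9am; Hiring=10am.

4 slots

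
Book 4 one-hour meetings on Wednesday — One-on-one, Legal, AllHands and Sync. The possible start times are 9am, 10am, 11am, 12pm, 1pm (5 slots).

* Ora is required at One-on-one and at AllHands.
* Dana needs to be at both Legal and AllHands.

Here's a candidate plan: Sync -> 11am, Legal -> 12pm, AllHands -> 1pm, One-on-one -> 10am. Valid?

Ora is required at One-on-one and at AllHands — holds.
Dana needs to be at both Legal and AllHands — holds.

Valid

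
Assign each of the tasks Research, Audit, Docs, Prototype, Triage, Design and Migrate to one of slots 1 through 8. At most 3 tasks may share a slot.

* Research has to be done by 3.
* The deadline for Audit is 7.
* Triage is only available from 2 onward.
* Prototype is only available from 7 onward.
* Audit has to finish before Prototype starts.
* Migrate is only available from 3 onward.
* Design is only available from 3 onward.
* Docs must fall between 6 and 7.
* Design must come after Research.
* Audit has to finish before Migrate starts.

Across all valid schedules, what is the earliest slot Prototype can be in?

Prototype is available from 7.
Prototype at 7 is achievable: Audit -> 1; Prototype -> 7; Design -> 3; Migrate -> 3; Triage -> 2; Research -> 1; Docs -> 6.

7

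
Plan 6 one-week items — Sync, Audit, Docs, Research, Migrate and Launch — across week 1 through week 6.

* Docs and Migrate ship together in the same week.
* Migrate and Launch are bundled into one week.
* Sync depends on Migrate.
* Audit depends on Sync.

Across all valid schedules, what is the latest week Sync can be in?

week 5

Precedence pushes Sync to at least week 2; downstream work caps Sync at week 5.
Sync at week 5 is achievable: Research=week 1, Docs=week 1, Sync=week 5, Launch=week 1, Migrate=week 1, Audit=week 6.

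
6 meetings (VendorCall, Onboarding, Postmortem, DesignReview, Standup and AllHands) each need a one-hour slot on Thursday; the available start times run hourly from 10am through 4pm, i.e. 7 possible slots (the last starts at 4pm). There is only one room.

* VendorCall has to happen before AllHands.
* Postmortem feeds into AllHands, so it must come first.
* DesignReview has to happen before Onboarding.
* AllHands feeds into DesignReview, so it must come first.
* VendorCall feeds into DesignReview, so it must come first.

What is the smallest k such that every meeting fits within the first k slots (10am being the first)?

6 slots

The precedence chain requires at least 4 distinct slots.
With at most 1 per slot and 6 meetings, at least 6 slots are needed.
6 works (last occupied slot: 3pm): for example Onboarding -> 2pm; AllHands -> 12pm; Standup -> 3pm; DesignReview -> 1pm; Postmortem -> 11am; VendorCall -> 10am.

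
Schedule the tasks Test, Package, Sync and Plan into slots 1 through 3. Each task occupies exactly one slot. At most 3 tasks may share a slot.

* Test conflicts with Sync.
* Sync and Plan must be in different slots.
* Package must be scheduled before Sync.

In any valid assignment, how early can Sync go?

2

Precedence pushes Sync to at least 2.
Sync at 2 is achievable: Sync=2; Package=1; Plan=1; Test=1.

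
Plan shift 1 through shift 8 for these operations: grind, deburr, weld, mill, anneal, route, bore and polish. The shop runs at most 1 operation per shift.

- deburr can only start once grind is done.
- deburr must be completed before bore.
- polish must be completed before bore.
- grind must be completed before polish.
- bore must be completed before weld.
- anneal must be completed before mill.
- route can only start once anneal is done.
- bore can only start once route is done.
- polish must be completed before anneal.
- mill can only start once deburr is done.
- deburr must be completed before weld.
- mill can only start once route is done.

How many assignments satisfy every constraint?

12

Splitting on deburr: it can be shift 2 (3), shift 3 (3), shift 4 (3), shift 5 (3). Listing each branch's schedules as (grind, weld, mill, anneal, route, bore, polish) by shift number:
deburr=shift 2: (1,7,8,4,5,6,3) (1,8,6,4,5,7,3) (1,8,7,4,5,6,3) — 3.
deburr=shift 3: (1,7,8,4,5,6,2) (1,8,6,4,5,7,2) (1,8,7,4,5,6,2) — 3.
deburr=shift 4: (1,7,8,3,5,6,2) (1,8,6,3,5,7,2) (1,8,7,3,5,6,2) — 3.
deburr=shift 5: (1,7,8,3,4,6,2) (1,8,6,3,4,7,2) (1,8,7,3,4,6,2) — 3.
Summing: 3 + 3 + 3 + 3 = 12.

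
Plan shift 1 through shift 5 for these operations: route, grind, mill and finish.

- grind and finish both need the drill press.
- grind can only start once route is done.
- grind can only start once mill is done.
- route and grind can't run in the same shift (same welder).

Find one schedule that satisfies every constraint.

finish in shift 1, grind in shift 2, mill in shift 1, route in shift 1

Checking: mill(shift 1) before grind(shift 2); route(shift 1) before grind(shift 2); grind(shift 2) != finish(shift 1); route(shift 1) != grind(shift 2).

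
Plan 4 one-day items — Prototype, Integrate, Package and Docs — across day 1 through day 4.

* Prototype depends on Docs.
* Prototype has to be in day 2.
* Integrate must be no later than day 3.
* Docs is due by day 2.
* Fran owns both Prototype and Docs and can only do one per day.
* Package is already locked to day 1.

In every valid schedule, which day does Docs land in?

Docs's window is day 1–day 2.
Prototype is fixed at day 2, and Docs can't share a day with Prototype.
So Docs must be day 1.

day 1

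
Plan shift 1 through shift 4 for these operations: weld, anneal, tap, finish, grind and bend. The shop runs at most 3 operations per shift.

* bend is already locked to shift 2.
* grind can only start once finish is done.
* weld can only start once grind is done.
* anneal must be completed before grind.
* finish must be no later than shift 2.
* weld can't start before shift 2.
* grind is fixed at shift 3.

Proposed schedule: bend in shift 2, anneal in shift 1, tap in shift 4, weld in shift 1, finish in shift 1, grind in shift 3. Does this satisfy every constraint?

Invalid. weld can't start before shift 2.

grind can only start once finish is done — holds.
finish must be no later than shift 2 — holds.
weld can only start once grind is done — violated.
grind is fixed at shift 3 — holds.
The shop runs at most 3 operations per shift — holds.
anneal must be completed before grind — holds.
bend is already locked to shift 2 — holds.
weld can't start before shift 2 — violated.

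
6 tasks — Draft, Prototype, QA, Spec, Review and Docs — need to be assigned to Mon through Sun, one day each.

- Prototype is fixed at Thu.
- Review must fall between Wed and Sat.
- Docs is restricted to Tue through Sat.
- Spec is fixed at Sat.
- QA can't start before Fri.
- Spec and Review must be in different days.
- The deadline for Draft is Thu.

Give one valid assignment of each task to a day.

Docs=Tue, Prototype=Thu, Spec=Sat, QA=Fri, Review=Wed, Draft=Mon

Checking: Spec(Sat) != Review(Wed); Spec=Sat in [Sat,Sat]; Prototype=Thu in [Thu,Thu]; Docs=Tue in [Tue,Sat]; QA=Fri in [Fri,Sun]; Review=Wed in [Wed,Sat]; Draft=Mon in [Mon,Thu].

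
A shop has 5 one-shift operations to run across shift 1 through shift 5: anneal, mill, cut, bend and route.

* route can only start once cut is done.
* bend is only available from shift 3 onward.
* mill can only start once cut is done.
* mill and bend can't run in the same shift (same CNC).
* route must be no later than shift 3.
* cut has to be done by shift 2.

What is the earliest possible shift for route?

Precedence pushes route to at least shift 2; route's own window allows nothing later than shift 3.
route at shift 2 is achievable: anneal=shift 1; route=shift 2; mill=shift 2; cut=shift 1; bend=shift 3.

shift 2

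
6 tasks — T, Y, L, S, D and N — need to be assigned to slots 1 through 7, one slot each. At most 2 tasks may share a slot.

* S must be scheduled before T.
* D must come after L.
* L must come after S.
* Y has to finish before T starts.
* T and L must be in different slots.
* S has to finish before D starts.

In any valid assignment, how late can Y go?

6

Downstream work caps Y at 6.
Y at 6 is achievable: S -> 1; L -> 2; T -> 7; N -> 1; D -> 3; Y -> 6.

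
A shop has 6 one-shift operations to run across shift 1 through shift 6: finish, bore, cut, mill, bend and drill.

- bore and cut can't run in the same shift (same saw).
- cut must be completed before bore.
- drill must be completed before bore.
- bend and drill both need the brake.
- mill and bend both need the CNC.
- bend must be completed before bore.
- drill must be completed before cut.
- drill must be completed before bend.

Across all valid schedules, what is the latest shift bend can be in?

Precedence pushes bend to at least shift 2; downstream work caps bend at shift 5.
bend at shift 5 is achievable: bore in shift 6; cut in shift 2; finish in shift 1; mill in shift 1; bend in shift 5; drill in shift 1.

shift 5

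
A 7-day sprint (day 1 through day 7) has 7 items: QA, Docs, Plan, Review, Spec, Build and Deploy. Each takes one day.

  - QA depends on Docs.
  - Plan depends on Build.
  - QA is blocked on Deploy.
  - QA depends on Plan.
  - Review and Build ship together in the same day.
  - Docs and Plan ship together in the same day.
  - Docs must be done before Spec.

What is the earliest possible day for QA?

day 3

Precedence pushes QA to at least day 3.
QA at day 3 is achievable: Plan=day 2; Docs=day 2; Build=day 1; Review=day 1; Spec=day 3; QA=day 3; Deploy=day 1.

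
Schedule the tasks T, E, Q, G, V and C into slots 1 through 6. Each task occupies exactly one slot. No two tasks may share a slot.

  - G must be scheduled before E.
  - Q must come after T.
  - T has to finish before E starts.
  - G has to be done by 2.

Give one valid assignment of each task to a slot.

V -> 5, E -> 3, Q -> 4, C -> 6, T -> 2, G -> 1

Checking: G(1) before E(3); T(2) before Q(4); T(2) before E(3); G=1 in [1,2]; max 1 per slot (cap 1).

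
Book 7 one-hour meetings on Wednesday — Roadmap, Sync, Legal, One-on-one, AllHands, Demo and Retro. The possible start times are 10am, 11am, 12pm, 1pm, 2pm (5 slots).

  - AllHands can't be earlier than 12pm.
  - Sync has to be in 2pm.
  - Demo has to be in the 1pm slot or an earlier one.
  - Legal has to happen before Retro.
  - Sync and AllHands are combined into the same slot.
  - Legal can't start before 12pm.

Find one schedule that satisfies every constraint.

Demo in 10am, One-on-one in 10am, Roadmap in 10am, AllHands in 2pm, Legal in 12pm, Retro in 1pm, Sync in 2pm

Checking: Legal(12pm) before Retro(1pm); Sync = AllHands = 2pm; Demo=10am in [10am,1pm]; AllHands=2pm in [12pm,2pm]; Sync=2pm in [2pm,2pm]; Legal=12pm in [12pm,2pm].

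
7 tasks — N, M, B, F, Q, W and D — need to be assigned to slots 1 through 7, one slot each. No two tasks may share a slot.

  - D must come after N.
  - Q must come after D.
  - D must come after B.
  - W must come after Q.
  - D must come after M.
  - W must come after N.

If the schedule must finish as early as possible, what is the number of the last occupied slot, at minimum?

7

The precedence chain requires at least 4 distinct slots.
With at most 1 per slot and 7 tasks, at least 7 slots are needed.
7 works (last occupied slot: 7): for example Q in 5, B in 3, W in 6, F in 7, D in 4, M in 2, N in 1.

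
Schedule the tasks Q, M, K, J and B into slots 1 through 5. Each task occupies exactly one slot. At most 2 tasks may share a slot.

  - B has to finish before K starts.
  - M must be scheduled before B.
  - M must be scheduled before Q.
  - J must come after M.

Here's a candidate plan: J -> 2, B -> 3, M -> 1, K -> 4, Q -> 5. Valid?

Valid

B has to finish before K starts — holds.
J must come after M — holds.
At most 2 tasks may share a slot — holds.
M must be scheduled before Q — holds.
M must be scheduled before B — holds.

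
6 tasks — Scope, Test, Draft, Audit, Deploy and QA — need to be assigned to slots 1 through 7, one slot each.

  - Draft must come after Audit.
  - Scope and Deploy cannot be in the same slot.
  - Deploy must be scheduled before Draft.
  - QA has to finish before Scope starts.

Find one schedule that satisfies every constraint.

Audit -> 1, Scope -> 2, QA -> 1, Test -> 1, Draft -> 2, Deploy -> 1

Checking: Audit(1) before Draft(2); QA(1) before Scope(2); Deploy(1) before Draft(2); Scope(2) != Deploy(1).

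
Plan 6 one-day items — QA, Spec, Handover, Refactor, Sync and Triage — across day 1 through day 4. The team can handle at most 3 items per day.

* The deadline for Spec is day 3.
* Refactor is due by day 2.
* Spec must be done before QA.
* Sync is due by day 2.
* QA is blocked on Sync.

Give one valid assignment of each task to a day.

Sync=day 1, Refactor=day 1, Triage=day 2, Spec=day 1, QA=day 2, Handover=day 2

Checking: Spec(day 1) before QA(day 2); Sync(day 1) before QA(day 2); Refactor=day 1 in [day 1,day 2]; Sync=day 1 in [day 1,day 2]; Spec=day 1 in [day 1,day 3]; max 3 per day (cap 3).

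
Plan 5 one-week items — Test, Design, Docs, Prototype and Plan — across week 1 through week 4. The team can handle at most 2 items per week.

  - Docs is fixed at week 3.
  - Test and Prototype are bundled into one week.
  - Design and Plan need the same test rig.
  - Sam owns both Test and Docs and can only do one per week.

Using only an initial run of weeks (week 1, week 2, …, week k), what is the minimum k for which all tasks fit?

With at most 2 per week and 5 tasks, at least 3 weeks are needed.
Docs can't be placed before week 3, so the schedule must run through at least week 3.
3 works (last occupied week: week 3): for example Test=week 1, Plan=week 3, Design=week 2, Docs=week 3, Prototype=week 1.

3 weeks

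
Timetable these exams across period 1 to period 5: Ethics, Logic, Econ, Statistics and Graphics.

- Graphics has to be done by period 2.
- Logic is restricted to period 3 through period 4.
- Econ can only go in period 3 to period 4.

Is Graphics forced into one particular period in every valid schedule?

No

Graphics can be period 1 (e.g. Logic -> period 3; Econ -> period 3; Graphics -> period 1; Statistics -> period 1; Ethics -> period 1) or period 2 (e.g. Statistics in period 1, Ethics in period 1, Graphics in period 2, Logic in period 3, Econ in period 3).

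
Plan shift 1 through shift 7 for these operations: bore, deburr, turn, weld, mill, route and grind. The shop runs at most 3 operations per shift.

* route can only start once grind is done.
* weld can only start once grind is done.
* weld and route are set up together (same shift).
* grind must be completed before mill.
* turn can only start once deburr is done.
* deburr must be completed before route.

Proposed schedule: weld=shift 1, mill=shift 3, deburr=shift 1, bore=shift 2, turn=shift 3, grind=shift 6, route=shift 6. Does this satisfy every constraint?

No — it violates: weld can only start once grind is done

weld and route are set up together (same shift) — violated.
route can only start once grind is done — violated.
The shop runs at most 3 operations per shift — holds.
turn can only start once deburr is done — holds.
weld can only start once grind is done — violated.
deburr must be completed before route — holds.
grind must be completed before mill — violated.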